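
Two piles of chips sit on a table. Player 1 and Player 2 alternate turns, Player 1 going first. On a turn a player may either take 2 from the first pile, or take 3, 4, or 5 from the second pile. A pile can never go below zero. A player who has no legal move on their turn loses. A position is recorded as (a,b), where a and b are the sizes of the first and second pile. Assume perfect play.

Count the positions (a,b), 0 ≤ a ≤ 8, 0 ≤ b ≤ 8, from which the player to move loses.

Label each position W (a win for the player to move) or L (a loss). A position with no legal move is L; any other position is W exactly when some move reaches an L, and L when every move reaches a W.
Every move lowers a or b (never raises either), so fill the grid row by row in increasing a, and left to right within a row: each cell's successors are then already labelled.
      b=0  b=1  b=2  b=3  b=4  b=5  b=6  b=7  b=8
a=0:    L    L    L    W    W    W    W    W    L
a=1:    L    L    L    W    W    W    W    W    L
a=2:    W    W    W    L    L    L    W    W    W
a=3:    W    W    W    L    L    L    W    W    W
a=4:    L    L    L    W    W    W    W    W    L
a=5:    L    L    L    W    W    W    W    W    L
a=6:    W    W    W    L    L    L    W    W    W
a=7:    W    W    W    L    L    L    W    W    W
a=8:    L    L    L    W    W    W    W    W    L
Cells with no legal move (terminal, hence L): (0,0), (0,1), (0,2), (1,0), (1,1), (1,2).
The remaining L cells, each justified by listing all of its moves:
(0,8): →(0,5)(W), (0,4)(W), (0,3)(W) — all W, so L
(1,8): →(1,5)(W), (1,4)(W), (1,3)(W) — all W, so L
(2,3): →(0,3)(W), (2,0)(W) — all W, so L
(2,4): →(0,4)(W), (2,1)(W), (2,0)(W) — all W, so L
(2,5): →(0,5)(W), (2,2)(W), (2,1)(W), (2,0)(W) — all W, so L
(3,3): →(1,3)(W), (3,0)(W) — all W, so L
(3,4): →(1,4)(W), (3,1)(W), (3,0)(W) — all W, so L
(3,5): →(1,5)(W), (3,2)(W), (3,1)(W), (3,0)(W) — all W, so L
(4,0): →(2,0)(W) only, which is W, so L
(4,1): →(2,1)(W) only, which is W, so L
(4,2): →(2,2)(W) only, which is W, so L
(4,8): →(2,8)(W), (4,5)(W), (4,4)(W), (4,3)(W) — all W, so L
(5,0): →(3,0)(W) only, which is W, so L
(5,1): →(3,1)(W) only, which is W, so L
(5,2): →(3,2)(W) only, which is W, so L
(5,8): →(3,8)(W), (5,5)(W), (5,4)(W), (5,3)(W) — all W, so L
(6,3): →(4,3)(W), (6,0)(W) — all W, so L
(6,4): →(4,4)(W), (6,1)(W), (6,0)(W) — all W, so L
(6,5): →(4,5)(W), (6,2)(W), (6,1)(W), (6,0)(W) — all W, so L
(7,3): →(5,3)(W), (7,0)(W) — all W, so L
(7,4): →(5,4)(W), (7,1)(W), (7,0)(W) — all W, so L
(7,5): →(5,5)(W), (7,2)(W), (7,1)(W), (7,0)(W) — all W, so L
(8,0): →(6,0)(W) only, which is W, so L
(8,1): →(6,1)(W) only, which is W, so L
(8,2): →(6,2)(W) only, which is W, so L
(8,8): →(6,8)(W), (8,5)(W), (8,4)(W), (8,3)(W) — all W, so L
Every other cell has at least one move into one of the L cells above, so it is W.
L cells per row: a=0: 4, a=1: 4, a=2: 3, a=3: 3, a=4: 4, a=5: 4, a=6: 3, a=7: 3, a=8: 4; total 32.

32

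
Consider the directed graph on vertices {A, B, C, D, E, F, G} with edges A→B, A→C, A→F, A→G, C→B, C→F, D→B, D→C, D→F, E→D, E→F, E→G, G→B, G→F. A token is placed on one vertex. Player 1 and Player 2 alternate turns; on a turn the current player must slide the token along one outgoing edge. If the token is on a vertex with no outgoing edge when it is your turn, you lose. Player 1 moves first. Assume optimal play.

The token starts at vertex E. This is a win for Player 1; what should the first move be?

Move to F.

Work bottom-up. With no move the player to move loses. Otherwise the position is W if at least one move leads to an L position for the opponent, and L if every move leads to a W.
Every edge goes from a vertex to one that appears earlier in the order F, B, C, G, D, A, E, so processing vertices in that order labels each vertex after all of its successors.
F: no outgoing edge → L
B: no outgoing edge → L
C: W (go to B, an L position)
G: W (go to B, an L position)
D: W (go to B, an L position)
A: W (go to B, an L position)
E: W (go to F, an L position)
From E, the L positions reachable in one move are: F.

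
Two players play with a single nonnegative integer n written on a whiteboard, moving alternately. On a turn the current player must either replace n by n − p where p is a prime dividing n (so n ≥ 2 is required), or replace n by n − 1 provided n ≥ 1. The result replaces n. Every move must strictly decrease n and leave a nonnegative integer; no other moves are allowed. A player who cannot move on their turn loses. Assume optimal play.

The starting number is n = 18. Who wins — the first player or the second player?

Label each position W (a win for the player to move) or L (a loss). A position with no legal move is L; any other position is W exactly when some move reaches an L, and L when every move reaches a W.
n=0: no move → L
n=1: reaches L-position 0 → W
n=2: reaches L-position 0 → W
n=3: reaches L-position 0 → W
n=4: only reaches 2(W), 3(W), all W → L
n=5: reaches L-position 0 → W
n=6: reaches L-position 4 → W
n=7: reaches L-position 0 → W
n=8: only reaches 6(W), 7(W), all W → L
n=9: reaches L-position 8 → W
n=10: reaches L-position 8 → W
n=11: reaches L-position 0 → W
n=12: only reaches 9(W), 10(W), 11(W), all W → L
n=13: reaches L-position 0 → W
n=14: reaches L-position 12 → W
n=15: reaches L-position 12 → W
n=16: only reaches 14(W), 15(W), all W → L
n=17: reaches L-position 0 → W
n=18: reaches L-position 16 → W
From 18 the player to move can move to 16, reaching an L position.

The first player wins.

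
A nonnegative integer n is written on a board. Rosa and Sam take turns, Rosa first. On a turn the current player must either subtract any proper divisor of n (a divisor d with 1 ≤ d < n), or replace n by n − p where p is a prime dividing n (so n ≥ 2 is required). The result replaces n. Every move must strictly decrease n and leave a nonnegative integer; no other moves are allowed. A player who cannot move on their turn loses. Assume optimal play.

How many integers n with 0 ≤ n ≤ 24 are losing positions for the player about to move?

6

Compute win/loss labels from the base case upward. A position with no move is L. Any other position is W if it can reach an L in one move, else L.
n=0: no move → L
n=1: no move → L
n=2: can move to 0, which is L ⇒ W
n=3: can move to 0, which is L ⇒ W
n=4: moves to 2(W), 3(W); every one is W ⇒ L
n=5: can move to 0, which is L ⇒ W
n=6: can move to 4, which is L ⇒ W
n=7: can move to 0, which is L ⇒ W
n=8: can move to 4, which is L ⇒ W
n=9: moves to 6(W), 8(W); every one is W ⇒ L
n=10: can move to 9, which is L ⇒ W
n=11: can move to 0, which is L ⇒ W
n=12: can move to 9, which is L ⇒ W
n=13: can move to 0, which is L ⇒ W
n=14: moves to 7(W), 12(W), 13(W); every one is W ⇒ L
n=15: can move to 14, which is L ⇒ W
n=16: can move to 14, which is L ⇒ W
n=17: can move to 0, which is L ⇒ W
n=18: can move to 9, which is L ⇒ W
n=19: can move to 0, which is L ⇒ W
n=20: moves to 10(W), 15(W), 16(W), 18(W), 19(W); every one is W ⇒ L
n=21: can move to 14, which is L ⇒ W
n=22: can move to 20, which is L ⇒ W
n=23: can move to 0, which is L ⇒ W
n=24: can move to 20, which is L ⇒ W
L entries with 0 ≤ n ≤ 24: n = 0, 1, 4, 9, 14, 20; that makes 6.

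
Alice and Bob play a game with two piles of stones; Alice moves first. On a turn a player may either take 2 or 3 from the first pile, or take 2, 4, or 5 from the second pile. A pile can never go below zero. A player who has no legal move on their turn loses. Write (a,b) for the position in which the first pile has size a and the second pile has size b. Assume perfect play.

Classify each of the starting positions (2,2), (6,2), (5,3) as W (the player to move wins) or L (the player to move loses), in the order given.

Positions with no move are L. A position that does have a move is losing for the player to move precisely when every available move leads to a winning position for the opponent. Fill in the labels:
No move ever increases a pile, so every position that can arise here has a ≤ 6 and b ≤ 3; it is enough to label the cells with 0 ≤ a ≤ 6 and 0 ≤ b ≤ 3.
Every move lowers a or b (never raises either), so fill the grid row by row in increasing a, and left to right within a row: each cell's successors are then already labelled.
      b=0  b=1  b=2  b=3
a=0:    L    L    W    W
a=1:    L    L    W    W
a=2:    W    W    L    L
a=3:    W    W    L    L
a=4:    W    W    W    W
a=5:    L    L    W    W
a=6:    L    L    W    W
Cells with no legal move (terminal, hence L): (0,0), (0,1), (1,0), (1,1).
The remaining L cells, each justified by listing all of its moves:
(2,2): →(0,2)(W), (2,0)(W) — all W, so L
(2,3): →(0,3)(W), (2,1)(W) — all W, so L
(3,2): →(1,2)(W), (0,2)(W), (3,0)(W) — all W, so L
(3,3): →(1,3)(W), (0,3)(W), (3,1)(W) — all W, so L
(5,0): →(3,0)(W), (2,0)(W) — all W, so L
(5,1): →(3,1)(W), (2,1)(W) — all W, so L
(6,0): →(4,0)(W), (3,0)(W) — all W, so L
(6,1): →(4,1)(W), (3,1)(W) — all W, so L
Every other cell has at least one move into one of the L cells above, so it is W.
(2,2): one of the L cells justified above, so L
(6,2): the move to (3,2) reaches an L cell, so W
(5,3): the move to (3,3) reaches an L cell, so W

(2,2): L, (6,2): W, (5,3): W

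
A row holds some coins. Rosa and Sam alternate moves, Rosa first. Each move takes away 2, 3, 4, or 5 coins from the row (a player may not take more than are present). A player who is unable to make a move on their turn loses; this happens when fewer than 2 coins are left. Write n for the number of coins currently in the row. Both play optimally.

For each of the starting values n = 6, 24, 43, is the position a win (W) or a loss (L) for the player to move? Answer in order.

Compute win/loss labels from the base case upward. A position with no move is L. Any other position is W if it can reach an L in one move, else L.
n=0: no move → L
n=1: no move → L
n=2: reaches L-position 0 → W
n=3: reaches L-position 1 → W
n=4: reaches L-position 1 → W
n=5: reaches L-position 1 → W
n=6: reaches L-position 1 → W
n=7: only reaches 5(W), 4(W), 3(W), 2(W), all W → L
n=8: only reaches 6(W), 5(W), 4(W), 3(W), all W → L
n=9: reaches L-position 7 → W
n=10: reaches L-position 8 → W
n=11: reaches L-position 8 → W
n=12: reaches L-position 8 → W
n=13: reaches L-position 8 → W
n=14: only reaches 12(W), 11(W), 10(W), 9(W), all W → L
n=15: only reaches 13(W), 12(W), 11(W), 10(W), all W → L
n=16: reaches L-position 14 → W
n=17: reaches L-position 15 → W
n=18: reaches L-position 15 → W
n=19: reaches L-position 15 → W
n=20: reaches L-position 15 → W
n=21: only reaches 19(W), 18(W), 17(W), 16(W), all W → L
n=22: only reaches 20(W), 19(W), 18(W), 17(W), all W → L
n=23: reaches L-position 21 → W
n=24: reaches L-position 22 → W
n=25: reaches L-position 22 → W
n=26: reaches L-position 22 → W
n=27: reaches L-position 22 → W
n=28: only reaches 26(W), 25(W), 24(W), 23(W), all W → L
n=29: only reaches 27(W), 26(W), 25(W), 24(W), all W → L
n=30: reaches L-position 28 → W
n=31: reaches L-position 29 → W
n=32: reaches L-position 29 → W
n=33: reaches L-position 29 → W
n=34: reaches L-position 29 → W
n=35: only reaches 33(W), 32(W), 31(W), 30(W), all W → L
n=36: only reaches 34(W), 33(W), 32(W), 31(W), all W → L
n=37: reaches L-position 35 → W
n=38: reaches L-position 36 → W
n=39: reaches L-position 36 → W
n=40: reaches L-position 36 → W
n=41: reaches L-position 36 → W
n=42: only reaches 40(W), 39(W), 38(W), 37(W), all W → L
n=43: only reaches 41(W), 40(W), 39(W), 38(W), all W → L

6: W, 24: W, 43: L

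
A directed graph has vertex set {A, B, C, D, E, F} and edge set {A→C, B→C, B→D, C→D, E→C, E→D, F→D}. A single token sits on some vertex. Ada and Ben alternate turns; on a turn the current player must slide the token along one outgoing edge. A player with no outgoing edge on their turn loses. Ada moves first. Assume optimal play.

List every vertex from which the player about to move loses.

A, D

Build the W/L table. Terminal = L. A non-terminal position is W if it has a move to some L; otherwise it is L.
Every edge goes from a vertex to one that appears earlier in the order D, C, E, F, B, A, so processing vertices in that order labels each vertex after all of its successors.
D: no outgoing edge → L
C: can move to D, which is L ⇒ W
E: can move to D, which is L ⇒ W
F: can move to D, which is L ⇒ W
B: can move to D, which is L ⇒ W
A: the only move is to C(W), a W ⇒ L
Reading off the rows marked L gives the requested list; there are 2 such vertices.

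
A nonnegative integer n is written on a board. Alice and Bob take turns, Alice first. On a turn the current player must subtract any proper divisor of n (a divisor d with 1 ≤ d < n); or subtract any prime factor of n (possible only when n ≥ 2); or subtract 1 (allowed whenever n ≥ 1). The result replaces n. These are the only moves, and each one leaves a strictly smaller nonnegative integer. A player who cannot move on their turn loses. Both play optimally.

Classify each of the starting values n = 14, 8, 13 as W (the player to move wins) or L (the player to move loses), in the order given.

Positions with no move are L. A position that does have a move is losing for the player to move precisely when every available move leads to a winning position for the opponent. Fill in the labels:
n=0: no move → L
n=1: can move to 0, which is L ⇒ W
n=2: can move to 0, which is L ⇒ W
n=3: can move to 0, which is L ⇒ W
n=4: moves to 2(W), 3(W); every one is W ⇒ L
n=5: can move to 0, which is L ⇒ W
n=6: can move to 4, which is L ⇒ W
n=7: can move to 0, which is L ⇒ W
n=8: can move to 4, which is L ⇒ W
n=9: moves to 6(W), 8(W); every one is W ⇒ L
n=10: can move to 9, which is L ⇒ W
n=11: can move to 0, which is L ⇒ W
n=12: can move to 9, which is L ⇒ W
n=13: can move to 0, which is L ⇒ W
n=14: moves to 7(W), 12(W), 13(W); every one is W ⇒ L

14: L, 8: W, 13: W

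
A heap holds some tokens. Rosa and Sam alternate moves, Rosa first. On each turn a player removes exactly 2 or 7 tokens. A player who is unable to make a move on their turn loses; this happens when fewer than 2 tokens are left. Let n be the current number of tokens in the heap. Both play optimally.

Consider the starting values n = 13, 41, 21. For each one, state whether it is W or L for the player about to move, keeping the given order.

Use the standard recursion: the mover loses at a terminal position; elsewhere, the mover wins exactly when some move hands the opponent an L position.
n=0: no move → L
n=1: no move → L
n=2: W (go to 0, an L position)
n=3: W (go to 1, an L position)
n=4: L (sole option 2(W) is W)
n=5: L (sole option 3(W) is W)
n=6: W (go to 4, an L position)
n=7: W (go to 5, an L position)
n=8: W (go to 1, an L position)
n=9: L (options 7(W), 2(W) are all W)
n=10: L (options 8(W), 3(W) are all W)
n=11: W (go to 9, an L position)
n=12: W (go to 10, an L position)
n=13: L (options 11(W), 6(W) are all W)
n=14: L (options 12(W), 7(W) are all W)
n=15: W (go to 13, an L position)
n=16: W (go to 14, an L position)
n=17: W (go to 10, an L position)
n=18: L (options 16(W), 11(W) are all W)
n=19: L (options 17(W), 12(W) are all W)
n=20: W (go to 18, an L position)
n=21: W (go to 19, an L position)
n=22: L (options 20(W), 15(W) are all W)
n=23: L (options 21(W), 16(W) are all W)
n=24: W (go to 22, an L position)
n=25: W (go to 23, an L position)
n=26: W (go to 19, an L position)
n=27: L (options 25(W), 20(W) are all W)
n=28: L (options 26(W), 21(W) are all W)
n=29: W (go to 27, an L position)
n=30: W (go to 28, an L position)
n=31: L (options 29(W), 24(W) are all W)
n=32: L (options 30(W), 25(W) are all W)
n=33: W (go to 31, an L position)
n=34: W (go to 32, an L position)
n=35: W (go to 28, an L position)
n=36: L (options 34(W), 29(W) are all W)
n=37: L (options 35(W), 30(W) are all W)
n=38: W (go to 36, an L position)
n=39: W (go to 37, an L position)
n=40: L (options 38(W), 33(W) are all W)
n=41: L (options 39(W), 34(W) are all W)

13: L, 41: L, 21: W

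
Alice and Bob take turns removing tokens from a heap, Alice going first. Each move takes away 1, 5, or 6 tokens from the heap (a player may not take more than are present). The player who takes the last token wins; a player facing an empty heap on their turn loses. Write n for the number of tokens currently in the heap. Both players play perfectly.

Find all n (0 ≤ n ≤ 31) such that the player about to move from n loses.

Classify positions by backward induction: terminal positions (no move available) are L. From any other position, the mover wins iff some move reaches an L.
n=0: no move → L
n=1: reaches L-position 0 → W
n=2: only reaches 1(W), which is W → L
n=3: reaches L-position 2 → W
n=4: only reaches 3(W), which is W → L
n=5: reaches L-position 4 → W
n=6: reaches L-position 0 → W
n=7: reaches L-position 2 → W
n=8: reaches L-position 2 → W
n=9: reaches L-position 4 → W
n=10: reaches L-position 4 → W
n=11: only reaches 10(W), 6(W), 5(W), all W → L
n=12: reaches L-position 11 → W
n=13: only reaches 12(W), 8(W), 7(W), all W → L
n=14: reaches L-position 13 → W
n=15: only reaches 14(W), 10(W), 9(W), all W → L
n=16: reaches L-position 15 → W
n=17: reaches L-position 11 → W
n=18: reaches L-position 13 → W
n=19: reaches L-position 13 → W
n=20: reaches L-position 15 → W
n=21: reaches L-position 15 → W
n=22: only reaches 21(W), 17(W), 16(W), all W → L
n=23: reaches L-position 22 → W
n=24: only reaches 23(W), 19(W), 18(W), all W → L
n=25: reaches L-position 24 → W
n=26: only reaches 25(W), 21(W), 20(W), all W → L
n=27: reaches L-position 26 → W
n=28: reaches L-position 22 → W
n=29: reaches L-position 24 → W
n=30: reaches L-position 24 → W
n=31: reaches L-position 26 → W
The losing starting values of n are exactly the entries labelled L in this table (9 of them).

0, 2, 4, 11, 13, 15, 22, 24, 26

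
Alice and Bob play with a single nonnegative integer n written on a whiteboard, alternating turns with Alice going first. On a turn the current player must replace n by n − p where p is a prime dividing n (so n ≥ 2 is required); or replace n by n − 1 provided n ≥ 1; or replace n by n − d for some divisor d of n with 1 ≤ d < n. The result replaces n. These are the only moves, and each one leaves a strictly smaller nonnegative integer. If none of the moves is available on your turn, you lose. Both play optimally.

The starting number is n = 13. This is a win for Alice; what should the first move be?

Move to 0.

Positions with no move are L. A position that does have a move is losing for the player to move precisely when every available move leads to a winning position for the opponent. Fill in the labels:
n=0: no move → L
n=1: W (go to 0, an L position)
n=2: W (go to 0, an L position)
n=3: W (go to 0, an L position)
n=4: L (options 2(W), 3(W) are all W)
n=5: W (go to 0, an L position)
n=6: W (go to 4, an L position)
n=7: W (go to 0, an L position)
n=8: W (go to 4, an L position)
n=9: L (options 6(W), 8(W) are all W)
n=10: W (go to 9, an L position)
n=11: W (go to 0, an L position)
n=12: W (go to 9, an L position)
n=13: W (go to 0, an L position)
From 13, the L positions reachable in one move are: 0.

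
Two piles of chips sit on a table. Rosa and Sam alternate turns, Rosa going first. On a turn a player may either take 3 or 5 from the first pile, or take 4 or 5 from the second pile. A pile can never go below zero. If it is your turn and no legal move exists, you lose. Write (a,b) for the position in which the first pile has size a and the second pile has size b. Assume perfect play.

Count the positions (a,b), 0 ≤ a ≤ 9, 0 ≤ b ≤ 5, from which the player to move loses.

26

Use the standard recursion: the mover loses at a terminal position; elsewhere, the mover wins exactly when some move hands the opponent an L position.
Every move lowers a or b (never raises either), so fill the grid row by row in increasing a, and left to right within a row: each cell's successors are then already labelled.
      b=0  b=1  b=2  b=3  b=4  b=5
a=0:    L    L    L    L    W    W
a=1:    L    L    L    L    W    W
a=2:    L    L    L    L    W    W
a=3:    W    W    W    W    L    L
a=4:    W    W    W    W    L    L
a=5:    W    W    W    W    L    L
a=6:    W    W    W    W    W    W
a=7:    W    W    W    W    W    W
a=8:    L    L    L    L    W    W
a=9:    L    L    L    L    W    W
Cells with no legal move (terminal, hence L): (0,0), (0,1), (0,2), (0,3), (1,0), (1,1), (1,2), (1,3), (2,0), (2,1), (2,2), (2,3).
The remaining L cells, each justified by listing all of its moves:
(3,4): only reaches (0,4)(W), (3,0)(W), all W → L
(3,5): only reaches (0,5)(W), (3,1)(W), (3,0)(W), all W → L
(4,4): only reaches (1,4)(W), (4,0)(W), all W → L
(4,5): only reaches (1,5)(W), (4,1)(W), (4,0)(W), all W → L
(5,4): only reaches (2,4)(W), (0,4)(W), (5,0)(W), all W → L
(5,5): only reaches (2,5)(W), (0,5)(W), (5,1)(W), (5,0)(W), all W → L
(8,0): only reaches (5,0)(W), (3,0)(W), all W → L
(8,1): only reaches (5,1)(W), (3,1)(W), all W → L
(8,2): only reaches (5,2)(W), (3,2)(W), all W → L
(8,3): only reaches (5,3)(W), (3,3)(W), all W → L
(9,0): only reaches (6,0)(W), (4,0)(W), all W → L
(9,1): only reaches (6,1)(W), (4,1)(W), all W → L
(9,2): only reaches (6,2)(W), (4,2)(W), all W → L
(9,3): only reaches (6,3)(W), (4,3)(W), all W → L
Every other cell has at least one move into one of the L cells above, so it is W.
L cells per row: a=0: 4, a=1: 4, a=2: 4, a=3: 2, a=4: 2, a=5: 2, a=6: 0, a=7: 0, a=8: 4, a=9: 4; total 26.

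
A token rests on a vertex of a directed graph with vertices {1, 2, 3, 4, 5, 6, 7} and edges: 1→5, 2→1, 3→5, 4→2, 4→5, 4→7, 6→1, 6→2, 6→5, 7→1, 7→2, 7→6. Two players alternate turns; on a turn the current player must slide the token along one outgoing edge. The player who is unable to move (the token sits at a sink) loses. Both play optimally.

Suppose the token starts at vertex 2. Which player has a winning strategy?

The second player wins.

Use the standard recursion: the mover loses at a terminal position; elsewhere, the mover wins exactly when some move hands the opponent an L position.
Every edge goes from a vertex to one that appears earlier in the order 5, 1, 2, 6, 7, 4, 3, so processing vertices in that order labels each vertex after all of its successors.
5: no outgoing edge → L
1: can move to 5, which is L ⇒ W
2: the only move is to 1(W), a W ⇒ L
6: can move to 2, which is L ⇒ W
7: can move to 2, which is L ⇒ W
4: can move to 2, which is L ⇒ W
3: can move to 5, which is L ⇒ W
The starting position 2 is L: whatever the player to move does, the opponent receives a W position.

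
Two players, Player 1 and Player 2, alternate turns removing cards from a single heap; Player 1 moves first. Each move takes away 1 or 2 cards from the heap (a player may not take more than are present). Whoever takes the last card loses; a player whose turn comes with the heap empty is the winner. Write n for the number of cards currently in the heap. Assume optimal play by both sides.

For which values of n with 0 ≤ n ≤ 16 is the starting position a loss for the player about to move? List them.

1, 4, 7, 10, 13, 16

Positions with no move are W. A position that does have a move is losing for the player to move precisely when every available move leads to a winning position for the opponent. Fill in the labels:
n=0: no move; the opponent has just taken the last card and therefore loses → W
n=1: the only move is to 0(W), a W ⇒ L
n=2: can move to 1, which is L ⇒ W
n=3: can move to 1, which is L ⇒ W
n=4: moves to 3(W), 2(W); every one is W ⇒ L
n=5: can move to 4, which is L ⇒ W
n=6: can move to 4, which is L ⇒ W
n=7: moves to 6(W), 5(W); every one is W ⇒ L
n=8: can move to 7, which is L ⇒ W
n=9: can move to 7, which is L ⇒ W
n=10: moves to 9(W), 8(W); every one is W ⇒ L
n=11: can move to 10, which is L ⇒ W
n=12: can move to 10, which is L ⇒ W
n=13: moves to 12(W), 11(W); every one is W ⇒ L
n=14: can move to 13, which is L ⇒ W
n=15: can move to 13, which is L ⇒ W
n=16: moves to 15(W), 14(W); every one is W ⇒ L
The losing starting values of n are exactly the entries labelled L in this table (6 of them).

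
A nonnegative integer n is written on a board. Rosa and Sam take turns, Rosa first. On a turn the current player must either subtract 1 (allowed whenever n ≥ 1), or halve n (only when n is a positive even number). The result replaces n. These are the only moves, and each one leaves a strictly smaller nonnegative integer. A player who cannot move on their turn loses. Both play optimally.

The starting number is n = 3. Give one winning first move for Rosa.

Use the standard recursion: the mover loses at a terminal position; elsewhere, the mover wins exactly when some move hands the opponent an L position.
n=0: no move → L
n=1: reaches L-position 0 → W
n=2: only reaches 1(W), which is W → L
n=3: reaches L-position 2 → W
From 3, the L positions reachable in one move are: 2.

Move to 2.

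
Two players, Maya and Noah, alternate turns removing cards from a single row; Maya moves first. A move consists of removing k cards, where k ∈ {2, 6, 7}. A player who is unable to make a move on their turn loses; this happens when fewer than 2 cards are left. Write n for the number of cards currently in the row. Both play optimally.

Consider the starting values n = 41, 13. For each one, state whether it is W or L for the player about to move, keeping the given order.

41: W, 13: L

Classify positions by backward induction: terminal positions (no move available) are L. From any other position, the mover wins iff some move reaches an L.
n=0: no move → L
n=1: no move → L
n=2: W (go to 0, an L position)
n=3: W (go to 1, an L position)
n=4: L (sole option 2(W) is W)
n=5: L (sole option 3(W) is W)
n=6: W (go to 4, an L position)
n=7: W (go to 5, an L position)
n=8: W (go to 1, an L position)
n=9: L (options 7(W), 3(W), 2(W) are all W)
n=10: W (go to 4, an L position)
n=11: W (go to 9, an L position)
n=12: W (go to 5, an L position)
n=13: L (options 11(W), 7(W), 6(W) are all W)
n=14: L (options 12(W), 8(W), 7(W) are all W)
n=15: W (go to 13, an L position)
n=16: W (go to 14, an L position)
n=17: L (options 15(W), 11(W), 10(W) are all W)
n=18: L (options 16(W), 12(W), 11(W) are all W)
n=19: W (go to 17, an L position)
n=20: W (go to 18, an L position)
n=21: W (go to 14, an L position)
n=22: L (options 20(W), 16(W), 15(W) are all W)
n=23: W (go to 17, an L position)
n=24: W (go to 22, an L position)
n=25: W (go to 18, an L position)
n=26: L (options 24(W), 20(W), 19(W) are all W)
n=27: L (options 25(W), 21(W), 20(W) are all W)
n=28: W (go to 26, an L position)
n=29: W (go to 27, an L position)
n=30: L (options 28(W), 24(W), 23(W) are all W)
n=31: L (options 29(W), 25(W), 24(W) are all W)
n=32: W (go to 30, an L position)
n=33: W (go to 31, an L position)
n=34: W (go to 27, an L position)
n=35: L (options 33(W), 29(W), 28(W) are all W)
n=36: W (go to 30, an L position)
n=37: W (go to 35, an L position)
n=38: W (go to 31, an L position)
n=39: L (options 37(W), 33(W), 32(W) are all W)
n=40: L (options 38(W), 34(W), 33(W) are all W)
n=41: W (go to 39, an L position)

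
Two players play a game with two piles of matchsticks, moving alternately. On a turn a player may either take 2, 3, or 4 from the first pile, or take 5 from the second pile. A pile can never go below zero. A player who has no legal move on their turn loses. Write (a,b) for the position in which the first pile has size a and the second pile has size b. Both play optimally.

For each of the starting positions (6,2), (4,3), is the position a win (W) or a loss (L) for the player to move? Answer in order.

Label each position W (a win for the player to move) or L (a loss). A position with no legal move is L; any other position is W exactly when some move reaches an L, and L when every move reaches a W.
No move ever increases a pile, so every position that can arise here has a ≤ 6 and b ≤ 3; it is enough to label the cells with 0 ≤ a ≤ 6 and 0 ≤ b ≤ 3.
Every move lowers a or b (never raises either), so fill the grid row by row in increasing a, and left to right within a row: each cell's successors are then already labelled.
      b=0  b=1  b=2  b=3
a=0:    L    L    L    L
a=1:    L    L    L    L
a=2:    W    W    W    W
a=3:    W    W    W    W
a=4:    W    W    W    W
a=5:    W    W    W    W
a=6:    L    L    L    L
Cells with no legal move (terminal, hence L): (0,0), (0,1), (0,2), (0,3), (1,0), (1,1), (1,2), (1,3).
The remaining L cells, each justified by listing all of its moves:
(6,0): moves to (4,0)(W), (3,0)(W), (2,0)(W); every one is W ⇒ L
(6,1): moves to (4,1)(W), (3,1)(W), (2,1)(W); every one is W ⇒ L
(6,2): moves to (4,2)(W), (3,2)(W), (2,2)(W); every one is W ⇒ L
(6,3): moves to (4,3)(W), (3,3)(W), (2,3)(W); every one is W ⇒ L
Every other cell has at least one move into one of the L cells above, so it is W.
(6,2): one of the L cells justified above, so L
(4,3): the move to (1,3) reaches an L cell, so W

(6,2): L, (4,3): W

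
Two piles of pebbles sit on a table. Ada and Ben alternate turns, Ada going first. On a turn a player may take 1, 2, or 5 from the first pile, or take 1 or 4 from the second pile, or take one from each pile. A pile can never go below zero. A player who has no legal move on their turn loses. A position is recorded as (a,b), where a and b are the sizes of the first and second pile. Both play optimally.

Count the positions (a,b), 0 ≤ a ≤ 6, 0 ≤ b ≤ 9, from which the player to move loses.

22

Compute win/loss labels from the base case upward. A position with no move is L. Any other position is W if it can reach an L in one move, else L.
Every move lowers a or b (never raises either), so fill the grid row by row in increasing a, and left to right within a row: each cell's successors are then already labelled.
      b=0  b=1  b=2  b=3  b=4  b=5  b=6  b=7  b=8  b=9
a=0:    L    W    L    W    W    L    W    L    W    W
a=1:    W    W    W    W    L    W    W    W    W    L
a=2:    W    L    W    L    W    W    L    W    L    W
a=3:    L    W    W    W    W    L    W    W    W    W
a=4:    W    W    L    W    L    W    W    L    W    L
a=5:    W    L    W    W    W    W    L    W    W    W
a=6:    L    W    W    L    W    L    W    W    L    W
Cells with no legal move (terminal, hence L): (0,0).
The remaining L cells, each justified by listing all of its moves:
(0,2): the only move is to (0,1)(W), a W ⇒ L
(0,5): moves to (0,4)(W), (0,1)(W); every one is W ⇒ L
(0,7): moves to (0,6)(W), (0,3)(W); every one is W ⇒ L
(1,4): moves to (0,4)(W), (1,3)(W), (1,0)(W), (0,3)(W); every one is W ⇒ L
(1,9): moves to (0,9)(W), (1,8)(W), (1,5)(W), (0,8)(W); every one is W ⇒ L
(2,1): moves to (1,1)(W), (0,1)(W), (2,0)(W), (1,0)(W); every one is W ⇒ L
(2,3): moves to (1,3)(W), (0,3)(W), (2,2)(W), (1,2)(W); every one is W ⇒ L
(2,6): moves to (1,6)(W), (0,6)(W), (2,5)(W), (2,2)(W), (1,5)(W); every one is W ⇒ L
(2,8): moves to (1,8)(W), (0,8)(W), (2,7)(W), (2,4)(W), (1,7)(W); every one is W ⇒ L
(3,0): moves to (2,0)(W), (1,0)(W); every one is W ⇒ L
(3,5): moves to (2,5)(W), (1,5)(W), (3,4)(W), (3,1)(W), (2,4)(W); every one is W ⇒ L
(4,2): moves to (3,2)(W), (2,2)(W), (4,1)(W), (3,1)(W); every one is W ⇒ L
(4,4): moves to (3,4)(W), (2,4)(W), (4,3)(W), (4,0)(W), (3,3)(W); every one is W ⇒ L
(4,7): moves to (3,7)(W), (2,7)(W), (4,6)(W), (4,3)(W), (3,6)(W); every one is W ⇒ L
(4,9): moves to (3,9)(W), (2,9)(W), (4,8)(W), (4,5)(W), (3,8)(W); every one is W ⇒ L
(5,1): moves to (4,1)(W), (3,1)(W), (0,1)(W), (5,0)(W), (4,0)(W); every one is W ⇒ L
(5,6): moves to (4,6)(W), (3,6)(W), (0,6)(W), (5,5)(W), (5,2)(W), (4,5)(W); every one is W ⇒ L
(6,0): moves to (5,0)(W), (4,0)(W), (1,0)(W); every one is W ⇒ L
(6,3): moves to (5,3)(W), (4,3)(W), (1,3)(W), (6,2)(W), (5,2)(W); every one is W ⇒ L
(6,5): moves to (5,5)(W), (4,5)(W), (1,5)(W), (6,4)(W), (6,1)(W), (5,4)(W); every one is W ⇒ L
(6,8): moves to (5,8)(W), (4,8)(W), (1,8)(W), (6,7)(W), (6,4)(W), (5,7)(W); every one is W ⇒ L
Every other cell has at least one move into one of the L cells above, so it is W.
L cells per row: a=0: 4, a=1: 2, a=2: 4, a=3: 2, a=4: 4, a=5: 2, a=6: 4; total 22.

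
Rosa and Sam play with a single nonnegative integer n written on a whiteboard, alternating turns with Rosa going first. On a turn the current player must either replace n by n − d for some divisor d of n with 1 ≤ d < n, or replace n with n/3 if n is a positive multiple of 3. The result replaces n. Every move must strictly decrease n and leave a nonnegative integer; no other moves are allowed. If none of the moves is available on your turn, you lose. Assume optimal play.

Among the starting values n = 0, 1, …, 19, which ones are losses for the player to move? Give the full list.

0, 1, 4, 7, 9, 11, 13, 15, 17, 19

Build the W/L table. Terminal = L. A non-terminal position is W if it has a move to some L; otherwise it is L.
n=0: no move → L
n=1: no move → L
n=2: reaches L-position 1 → W
n=3: reaches L-position 1 → W
n=4: only reaches 2(W), 3(W), all W → L
n=5: reaches L-position 4 → W
n=6: reaches L-position 4 → W
n=7: only reaches 6(W), which is W → L
n=8: reaches L-position 4 → W
n=9: only reaches 3(W), 6(W), 8(W), all W → L
n=10: reaches L-position 9 → W
n=11: only reaches 10(W), which is W → L
n=12: reaches L-position 4 → W
n=13: only reaches 12(W), which is W → L
n=14: reaches L-position 7 → W
n=15: only reaches 5(W), 10(W), 12(W), 14(W), all W → L
n=16: reaches L-position 15 → W
n=17: only reaches 16(W), which is W → L
n=18: reaches L-position 9 → W
n=19: only reaches 18(W), which is W → L
The losing starting values of n are exactly the entries labelled L in this table (10 of them).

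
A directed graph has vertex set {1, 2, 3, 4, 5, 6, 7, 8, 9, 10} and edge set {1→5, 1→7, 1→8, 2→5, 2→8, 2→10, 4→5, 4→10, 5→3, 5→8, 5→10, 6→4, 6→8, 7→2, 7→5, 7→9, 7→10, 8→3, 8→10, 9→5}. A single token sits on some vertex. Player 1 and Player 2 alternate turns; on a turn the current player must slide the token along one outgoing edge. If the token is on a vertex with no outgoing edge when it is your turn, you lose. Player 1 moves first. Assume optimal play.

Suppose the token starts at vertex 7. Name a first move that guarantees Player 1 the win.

Label each position W (a win for the player to move) or L (a loss). A position with no legal move is L; any other position is W exactly when some move reaches an L, and L when every move reaches a W.
Every edge goes from a vertex to one that appears earlier in the order 10, 3, 8, 5, 4, 2, 9, 7, 6, 1, so processing vertices in that order labels each vertex after all of its successors.
10: no outgoing edge → L
3: no outgoing edge → L
8: reaches L-position 3 → W
5: reaches L-position 3 → W
4: reaches L-position 10 → W
2: reaches L-position 10 → W
9: only reaches 5(W), which is W → L
7: reaches L-position 9 → W
6: only reaches 4(W), 8(W), all W → L
1: only reaches 7(W), 5(W), 8(W), all W → L
From 7, the L positions reachable in one move are: 9, 10. Any move reaching one of these is winning.

Move to 9.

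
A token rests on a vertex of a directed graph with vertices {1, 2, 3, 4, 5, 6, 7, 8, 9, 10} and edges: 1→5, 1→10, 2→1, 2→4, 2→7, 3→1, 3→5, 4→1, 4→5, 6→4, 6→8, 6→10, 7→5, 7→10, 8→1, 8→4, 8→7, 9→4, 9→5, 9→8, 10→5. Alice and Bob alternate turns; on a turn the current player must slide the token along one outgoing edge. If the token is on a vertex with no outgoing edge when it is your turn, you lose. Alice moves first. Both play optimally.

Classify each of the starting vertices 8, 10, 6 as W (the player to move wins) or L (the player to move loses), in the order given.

8: L, 10: W, 6: W

Label each position W (a win for the player to move) or L (a loss). A position with no legal move is L; any other position is W exactly when some move reaches an L, and L when every move reaches a W.
Every edge goes from a vertex to one that appears earlier in the order 5, 10, 1, 4, 7, 2, 8, 9, 3, 6, so processing vertices in that order labels each vertex after all of its successors.
5: no outgoing edge → L
10: →5(L), so W
1: →5(L), so W
4: →5(L), so W
7: →5(L), so W
2: →7(W), 4(W), 1(W) — all W, so L
8: →7(W), 4(W), 1(W) — all W, so L
9: →8(L), so W
3: →5(L), so W
6: →8(L), so W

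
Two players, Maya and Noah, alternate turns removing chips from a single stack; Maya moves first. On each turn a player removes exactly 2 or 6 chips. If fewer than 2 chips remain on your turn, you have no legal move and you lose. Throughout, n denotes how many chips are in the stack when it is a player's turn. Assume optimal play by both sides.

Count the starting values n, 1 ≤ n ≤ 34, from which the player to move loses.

Work bottom-up. With no move the player to move loses. Otherwise the position is W if at least one move leads to an L position for the opponent, and L if every move leads to a W.
n=0: no move → L
n=1: no move → L
n=2: W (go to 0, an L position)
n=3: W (go to 1, an L position)
n=4: L (sole option 2(W) is W)
n=5: L (sole option 3(W) is W)
n=6: W (go to 4, an L position)
n=7: W (go to 5, an L position)
n=8: L (options 6(W), 2(W) are all W)
n=9: L (options 7(W), 3(W) are all W)
n=10: W (go to 8, an L position)
n=11: W (go to 9, an L position)
n=12: L (options 10(W), 6(W) are all W)
n=13: L (options 11(W), 7(W) are all W)
n=14: W (go to 12, an L position)
n=15: W (go to 13, an L position)
n=16: L (options 14(W), 10(W) are all W)
n=17: L (options 15(W), 11(W) are all W)
n=18: W (go to 16, an L position)
n=19: W (go to 17, an L position)
n=20: L (options 18(W), 14(W) are all W)
n=21: L (options 19(W), 15(W) are all W)
n=22: W (go to 20, an L position)
n=23: W (go to 21, an L position)
n=24: L (options 22(W), 18(W) are all W)
n=25: L (options 23(W), 19(W) are all W)
n=26: W (go to 24, an L position)
n=27: W (go to 25, an L position)
n=28: L (options 26(W), 22(W) are all W)
n=29: L (options 27(W), 23(W) are all W)
n=30: W (go to 28, an L position)
n=31: W (go to 29, an L position)
n=32: L (options 30(W), 26(W) are all W)
n=33: L (options 31(W), 27(W) are all W)
n=34: W (go to 32, an L position)
L entries with 1 ≤ n ≤ 34 (n=0 is outside the asked range and is not counted): n = 1, 4, 5, 8, 9, 12, 13, 16, 17, 20, 21, 24, 25, 28, 29, 32, 33; that makes 17.

17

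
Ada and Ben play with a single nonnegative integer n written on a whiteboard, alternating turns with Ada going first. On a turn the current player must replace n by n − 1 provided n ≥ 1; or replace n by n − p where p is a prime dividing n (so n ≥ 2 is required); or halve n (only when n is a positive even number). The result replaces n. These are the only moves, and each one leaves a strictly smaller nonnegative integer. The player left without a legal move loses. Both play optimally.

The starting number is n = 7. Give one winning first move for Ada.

Move to 0.

Use the standard recursion: the mover loses at a terminal position; elsewhere, the mover wins exactly when some move hands the opponent an L position.
n=0: no move → L
n=1: reaches L-position 0 → W
n=2: reaches L-position 0 → W
n=3: reaches L-position 0 → W
n=4: only reaches 2(W), 3(W), all W → L
n=5: reaches L-position 0 → W
n=6: reaches L-position 4 → W
n=7: reaches L-position 0 → W
From 7, the L positions reachable in one move are: 0.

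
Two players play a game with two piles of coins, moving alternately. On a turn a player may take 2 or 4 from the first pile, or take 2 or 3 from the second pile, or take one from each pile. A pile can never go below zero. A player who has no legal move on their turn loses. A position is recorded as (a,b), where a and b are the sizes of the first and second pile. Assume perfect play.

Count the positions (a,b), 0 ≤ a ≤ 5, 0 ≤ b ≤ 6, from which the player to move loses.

Compute win/loss labels from the base case upward. A position with no move is L. Any other position is W if it can reach an L in one move, else L.
Every move lowers a or b (never raises either), so fill the grid row by row in increasing a, and left to right within a row: each cell's successors are then already labelled.
      b=0  b=1  b=2  b=3  b=4  b=5  b=6
a=0:    L    L    W    W    W    L    L
a=1:    L    W    W    W    L    L    W
a=2:    W    W    L    L    W    W    W
a=3:    W    L    L    W    W    W    L
a=4:    W    W    W    W    L    W    W
a=5:    W    W    W    L    W    W    W
Cells with no legal move (terminal, hence L): (0,0), (0,1), (1,0).
The remaining L cells, each justified by listing all of its moves:
(0,5): moves to (0,3)(W), (0,2)(W); every one is W ⇒ L
(0,6): moves to (0,4)(W), (0,3)(W); every one is W ⇒ L
(1,4): moves to (1,2)(W), (1,1)(W), (0,3)(W); every one is W ⇒ L
(1,5): moves to (1,3)(W), (1,2)(W), (0,4)(W); every one is W ⇒ L
(2,2): moves to (0,2)(W), (2,0)(W), (1,1)(W); every one is W ⇒ L
(2,3): moves to (0,3)(W), (2,1)(W), (2,0)(W), (1,2)(W); every one is W ⇒ L
(3,1): moves to (1,1)(W), (2,0)(W); every one is W ⇒ L
(3,2): moves to (1,2)(W), (3,0)(W), (2,1)(W); every one is W ⇒ L
(3,6): moves to (1,6)(W), (3,4)(W), (3,3)(W), (2,5)(W); every one is W ⇒ L
(4,4): moves to (2,4)(W), (0,4)(W), (4,2)(W), (4,1)(W), (3,3)(W); every one is W ⇒ L
(5,3): moves to (3,3)(W), (1,3)(W), (5,1)(W), (5,0)(W), (4,2)(W); every one is W ⇒ L
Every other cell has at least one move into one of the L cells above, so it is W.
L cells per row: a=0: 4, a=1: 3, a=2: 2, a=3: 3, a=4: 1, a=5: 1; total 14.

14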